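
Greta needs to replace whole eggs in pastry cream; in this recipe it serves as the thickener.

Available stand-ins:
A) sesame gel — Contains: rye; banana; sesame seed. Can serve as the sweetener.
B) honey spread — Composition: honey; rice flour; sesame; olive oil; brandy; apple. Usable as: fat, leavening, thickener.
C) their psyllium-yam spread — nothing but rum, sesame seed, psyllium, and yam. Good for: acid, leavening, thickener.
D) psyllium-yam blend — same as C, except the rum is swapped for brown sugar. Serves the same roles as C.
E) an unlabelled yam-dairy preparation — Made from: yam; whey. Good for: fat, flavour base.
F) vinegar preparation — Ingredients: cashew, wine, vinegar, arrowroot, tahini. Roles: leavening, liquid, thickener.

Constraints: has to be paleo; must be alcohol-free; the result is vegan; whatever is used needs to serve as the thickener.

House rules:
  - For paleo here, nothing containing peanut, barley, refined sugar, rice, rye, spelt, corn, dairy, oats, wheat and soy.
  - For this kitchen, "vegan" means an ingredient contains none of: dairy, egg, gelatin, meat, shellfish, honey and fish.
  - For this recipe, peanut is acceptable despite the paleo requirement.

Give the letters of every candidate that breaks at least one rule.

A, B, C, D, E, F

A: not usable as a thickener; has rye, so not paleo — no
B: has rice flour, so not paleo; has honey, so not vegan (and 1 more) — no
C: has rum, so not alcohol-free — reject
D: has brown sugar, so not paleo — out
E: not usable as a thickener; has whey, so not paleo (and 1 more) — no
F: has wine, so not alcohol-free — no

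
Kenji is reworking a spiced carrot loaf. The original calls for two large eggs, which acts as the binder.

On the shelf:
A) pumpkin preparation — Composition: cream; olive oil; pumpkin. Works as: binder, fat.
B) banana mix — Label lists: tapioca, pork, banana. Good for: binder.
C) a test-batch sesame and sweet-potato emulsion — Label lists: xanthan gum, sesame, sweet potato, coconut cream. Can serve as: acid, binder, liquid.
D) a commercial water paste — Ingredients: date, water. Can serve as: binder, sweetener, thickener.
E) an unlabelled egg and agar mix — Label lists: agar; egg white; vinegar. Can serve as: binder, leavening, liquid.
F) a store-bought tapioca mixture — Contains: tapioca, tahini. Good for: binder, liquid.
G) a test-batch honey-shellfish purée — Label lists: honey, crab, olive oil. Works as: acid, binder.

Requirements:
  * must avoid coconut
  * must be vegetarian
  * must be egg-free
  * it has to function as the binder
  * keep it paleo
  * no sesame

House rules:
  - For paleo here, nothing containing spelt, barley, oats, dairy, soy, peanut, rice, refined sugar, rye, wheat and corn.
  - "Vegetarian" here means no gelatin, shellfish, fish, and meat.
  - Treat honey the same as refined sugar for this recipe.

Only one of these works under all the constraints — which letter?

A: has cream, so not paleo — reject
B: has pork, so not vegetarian — no
C: has coconut cream, so not coconut-free; has sesame, so not sesame-free — out
D: works as a binder, paleo, no egg — OK
E: has egg white, so not egg-free — no
F: has tahini, so not sesame-free — no
G: has honey, so not paleo; has crab, so not vegetarian — reject

D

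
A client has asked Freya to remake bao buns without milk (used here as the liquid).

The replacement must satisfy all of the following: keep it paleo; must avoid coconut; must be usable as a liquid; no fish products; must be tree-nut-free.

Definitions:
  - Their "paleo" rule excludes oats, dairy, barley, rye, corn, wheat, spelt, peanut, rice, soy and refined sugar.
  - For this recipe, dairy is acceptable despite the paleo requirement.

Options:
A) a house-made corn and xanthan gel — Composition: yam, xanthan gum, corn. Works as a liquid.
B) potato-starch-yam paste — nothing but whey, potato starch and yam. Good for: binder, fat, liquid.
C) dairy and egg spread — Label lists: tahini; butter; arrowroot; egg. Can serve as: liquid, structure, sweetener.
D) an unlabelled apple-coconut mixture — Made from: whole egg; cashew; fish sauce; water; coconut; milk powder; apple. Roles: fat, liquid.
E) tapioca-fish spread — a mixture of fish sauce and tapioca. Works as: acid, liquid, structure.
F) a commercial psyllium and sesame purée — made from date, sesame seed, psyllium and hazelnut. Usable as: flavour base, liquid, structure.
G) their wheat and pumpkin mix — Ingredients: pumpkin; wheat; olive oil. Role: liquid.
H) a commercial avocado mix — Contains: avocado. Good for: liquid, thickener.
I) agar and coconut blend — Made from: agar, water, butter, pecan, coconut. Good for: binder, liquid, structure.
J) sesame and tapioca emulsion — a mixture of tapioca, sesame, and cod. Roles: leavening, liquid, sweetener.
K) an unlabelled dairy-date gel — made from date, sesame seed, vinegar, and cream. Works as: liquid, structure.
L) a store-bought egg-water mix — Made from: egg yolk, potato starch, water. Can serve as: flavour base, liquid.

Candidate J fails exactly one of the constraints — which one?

fish-free

usable as a liquid: satisfied
paleo: satisfied
coconut-free: satisfied
fish-free: has cod — fails
tree-nut-free: satisfied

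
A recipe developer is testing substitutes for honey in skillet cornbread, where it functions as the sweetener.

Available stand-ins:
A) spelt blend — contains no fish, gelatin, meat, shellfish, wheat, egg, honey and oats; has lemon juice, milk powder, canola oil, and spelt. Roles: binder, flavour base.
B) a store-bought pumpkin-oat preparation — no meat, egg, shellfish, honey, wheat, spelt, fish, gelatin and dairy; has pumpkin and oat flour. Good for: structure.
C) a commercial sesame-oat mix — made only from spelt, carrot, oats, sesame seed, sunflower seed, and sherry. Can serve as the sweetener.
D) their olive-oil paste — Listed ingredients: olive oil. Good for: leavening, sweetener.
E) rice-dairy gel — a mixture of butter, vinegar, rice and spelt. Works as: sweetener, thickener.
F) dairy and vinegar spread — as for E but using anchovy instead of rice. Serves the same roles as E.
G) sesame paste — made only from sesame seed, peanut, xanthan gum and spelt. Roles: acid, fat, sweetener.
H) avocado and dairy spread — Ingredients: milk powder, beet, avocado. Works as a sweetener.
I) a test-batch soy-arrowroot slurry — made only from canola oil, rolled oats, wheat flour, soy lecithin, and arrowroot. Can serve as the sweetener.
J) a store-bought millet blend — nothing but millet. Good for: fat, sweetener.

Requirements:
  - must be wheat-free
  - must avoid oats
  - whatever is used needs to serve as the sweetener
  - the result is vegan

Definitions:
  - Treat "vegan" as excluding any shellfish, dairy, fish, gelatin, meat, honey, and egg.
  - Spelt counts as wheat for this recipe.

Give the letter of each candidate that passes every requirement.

D, J

A: not usable as a sweetener; has milk powder, so not vegan (and 1 more) — no
B: not usable as a sweetener; has oat flour, so not oat-free — no
C: has oats, so not oat-free; has spelt, so not wheat-free — out
D: only olive oil; none excluded — OK
E: has butter, so not vegan; has spelt, so not wheat-free — reject
F: has butter, so not vegan; has spelt, so not wheat-free — out
G: has spelt, so not wheat-free — no
H: has milk powder, so not vegan — out
I: has rolled oats, so not oat-free; has wheat flour, so not wheat-free — reject
J: works as a sweetener, vegan, no oats — valid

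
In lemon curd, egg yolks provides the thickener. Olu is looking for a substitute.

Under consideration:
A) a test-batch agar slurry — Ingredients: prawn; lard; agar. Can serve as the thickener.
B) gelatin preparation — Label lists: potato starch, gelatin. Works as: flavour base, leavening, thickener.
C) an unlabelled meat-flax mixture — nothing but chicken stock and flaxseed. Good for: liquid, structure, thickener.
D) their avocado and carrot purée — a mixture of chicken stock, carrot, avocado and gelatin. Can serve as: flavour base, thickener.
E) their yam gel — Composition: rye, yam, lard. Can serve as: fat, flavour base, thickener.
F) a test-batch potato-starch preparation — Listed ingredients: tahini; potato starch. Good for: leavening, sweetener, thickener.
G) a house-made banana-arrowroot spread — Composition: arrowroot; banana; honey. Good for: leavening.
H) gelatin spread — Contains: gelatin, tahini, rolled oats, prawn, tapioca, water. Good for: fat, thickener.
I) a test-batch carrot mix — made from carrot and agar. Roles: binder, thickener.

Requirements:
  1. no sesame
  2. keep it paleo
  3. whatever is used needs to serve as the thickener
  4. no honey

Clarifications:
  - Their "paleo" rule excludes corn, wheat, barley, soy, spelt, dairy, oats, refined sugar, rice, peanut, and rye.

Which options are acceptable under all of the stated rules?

A, B, C, D, I

A: works as a thickener, no honey, paleo — valid
B: nothing on the exclusion list — OK
C: every rule checks out — keep
D: every rule checks out — keep
E: has rye, so not paleo — no
F: has tahini, so not sesame-free — reject
G: not usable as a thickener; has honey, so not honey-free — no
H: has rolled oats, so not paleo; has tahini, so not sesame-free — reject
I: only agar and carrot; none excluded — valid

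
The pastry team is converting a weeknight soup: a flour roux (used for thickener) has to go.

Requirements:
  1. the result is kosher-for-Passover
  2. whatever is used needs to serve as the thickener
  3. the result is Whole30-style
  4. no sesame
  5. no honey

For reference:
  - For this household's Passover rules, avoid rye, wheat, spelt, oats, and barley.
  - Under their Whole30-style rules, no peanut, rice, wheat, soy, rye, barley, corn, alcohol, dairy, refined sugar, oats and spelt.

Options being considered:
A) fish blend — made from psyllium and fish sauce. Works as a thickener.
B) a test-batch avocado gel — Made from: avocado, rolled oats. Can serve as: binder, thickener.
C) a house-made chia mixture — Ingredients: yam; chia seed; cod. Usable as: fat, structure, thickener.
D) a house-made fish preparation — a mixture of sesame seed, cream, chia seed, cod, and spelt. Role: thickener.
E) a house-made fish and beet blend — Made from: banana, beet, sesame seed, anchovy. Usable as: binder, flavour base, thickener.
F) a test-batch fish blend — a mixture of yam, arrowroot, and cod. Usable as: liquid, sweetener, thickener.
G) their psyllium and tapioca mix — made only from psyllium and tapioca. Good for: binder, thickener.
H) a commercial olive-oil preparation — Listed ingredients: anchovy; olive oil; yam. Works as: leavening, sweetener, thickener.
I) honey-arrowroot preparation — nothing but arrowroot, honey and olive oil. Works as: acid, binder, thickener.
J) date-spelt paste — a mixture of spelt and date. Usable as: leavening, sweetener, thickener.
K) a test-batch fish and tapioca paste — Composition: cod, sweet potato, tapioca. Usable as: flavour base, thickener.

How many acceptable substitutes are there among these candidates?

A: no sesame, Whole30-style — valid
B: has rolled oats, so not kosher-for-Passover; has rolled oats, so not Whole30-style — out
C: works as a thickener, no honey, kosher-for-Passover — valid
D: has spelt, so not kosher-for-Passover; has cream, so not Whole30-style (and 1 more) — reject
E: has sesame seed, so not sesame-free — out
F: every rule checks out — OK
G: only tapioca and psyllium; none excluded — keep
H: works as a thickener, kosher-for-Passover, no sesame — valid
I: has honey, so not honey-free — out
J: has spelt, so not kosher-for-Passover; has spelt, so not Whole30-style — no
K: Whole30-style, kosher-for-Passover — valid

6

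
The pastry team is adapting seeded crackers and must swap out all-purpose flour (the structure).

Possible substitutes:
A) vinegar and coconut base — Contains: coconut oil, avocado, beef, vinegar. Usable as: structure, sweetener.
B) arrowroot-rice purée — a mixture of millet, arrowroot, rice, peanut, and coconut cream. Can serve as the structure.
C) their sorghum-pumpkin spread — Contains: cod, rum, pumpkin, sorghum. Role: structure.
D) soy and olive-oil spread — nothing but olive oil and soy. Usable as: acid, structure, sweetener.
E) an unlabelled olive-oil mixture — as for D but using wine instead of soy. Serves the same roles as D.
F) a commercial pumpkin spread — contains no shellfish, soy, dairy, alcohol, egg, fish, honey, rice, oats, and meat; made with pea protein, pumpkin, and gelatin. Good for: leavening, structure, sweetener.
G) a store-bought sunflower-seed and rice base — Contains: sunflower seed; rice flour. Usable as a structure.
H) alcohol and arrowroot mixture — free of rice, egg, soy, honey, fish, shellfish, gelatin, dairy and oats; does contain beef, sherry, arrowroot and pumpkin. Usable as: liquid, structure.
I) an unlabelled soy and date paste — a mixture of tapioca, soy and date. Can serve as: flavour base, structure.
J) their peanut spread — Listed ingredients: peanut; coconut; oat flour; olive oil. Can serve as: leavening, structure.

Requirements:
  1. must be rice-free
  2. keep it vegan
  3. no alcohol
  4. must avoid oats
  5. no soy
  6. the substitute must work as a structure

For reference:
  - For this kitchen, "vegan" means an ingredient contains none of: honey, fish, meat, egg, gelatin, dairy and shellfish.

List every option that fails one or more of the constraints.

A: has beef, so not vegan — out
B: has rice, so not rice-free — out
C: has cod, so not vegan; has rum, so not alcohol-free — reject
D: has soy, so not soy-free — reject
E: has wine, so not alcohol-free — reject
F: has gelatin, so not vegan — reject
G: has rice flour, so not rice-free — no
H: has beef, so not vegan; has sherry, so not alcohol-free — no
I: has soy, so not soy-free — no
J: has oat flour, so not oat-free — reject

A, B, C, D, E, F, G, H, I, J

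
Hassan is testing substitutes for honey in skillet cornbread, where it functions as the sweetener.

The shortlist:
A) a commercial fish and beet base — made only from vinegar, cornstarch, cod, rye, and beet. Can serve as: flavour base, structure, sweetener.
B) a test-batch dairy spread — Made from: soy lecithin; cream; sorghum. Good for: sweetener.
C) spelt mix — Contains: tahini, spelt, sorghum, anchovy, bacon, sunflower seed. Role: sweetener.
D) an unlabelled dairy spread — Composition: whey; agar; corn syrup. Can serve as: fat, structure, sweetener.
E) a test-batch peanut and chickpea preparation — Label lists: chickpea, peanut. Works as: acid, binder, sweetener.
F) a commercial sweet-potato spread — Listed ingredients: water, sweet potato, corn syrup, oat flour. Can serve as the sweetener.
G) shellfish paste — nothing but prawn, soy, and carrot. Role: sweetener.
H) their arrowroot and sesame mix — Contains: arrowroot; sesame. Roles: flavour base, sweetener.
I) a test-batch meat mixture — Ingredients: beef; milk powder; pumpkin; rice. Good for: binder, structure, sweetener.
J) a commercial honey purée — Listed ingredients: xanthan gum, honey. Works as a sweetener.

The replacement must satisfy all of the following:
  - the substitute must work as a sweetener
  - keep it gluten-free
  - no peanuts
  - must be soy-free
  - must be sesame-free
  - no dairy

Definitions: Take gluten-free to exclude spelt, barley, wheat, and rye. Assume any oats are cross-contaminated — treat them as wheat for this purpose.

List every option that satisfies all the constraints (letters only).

A: has rye, so not gluten-free — no
B: has soy lecithin, so not soy-free; has cream, so not dairy-free — no
C: has spelt, so not gluten-free; has tahini, so not sesame-free — no
D: has whey, so not dairy-free — out
E: has peanut, so not peanut-free — no
F: has oat flour, so not gluten-free — no
G: has soy, so not soy-free — out
H: has sesame, so not sesame-free — out
I: has milk powder, so not dairy-free — no
J: only honey and xanthan gum; none excluded — valid

J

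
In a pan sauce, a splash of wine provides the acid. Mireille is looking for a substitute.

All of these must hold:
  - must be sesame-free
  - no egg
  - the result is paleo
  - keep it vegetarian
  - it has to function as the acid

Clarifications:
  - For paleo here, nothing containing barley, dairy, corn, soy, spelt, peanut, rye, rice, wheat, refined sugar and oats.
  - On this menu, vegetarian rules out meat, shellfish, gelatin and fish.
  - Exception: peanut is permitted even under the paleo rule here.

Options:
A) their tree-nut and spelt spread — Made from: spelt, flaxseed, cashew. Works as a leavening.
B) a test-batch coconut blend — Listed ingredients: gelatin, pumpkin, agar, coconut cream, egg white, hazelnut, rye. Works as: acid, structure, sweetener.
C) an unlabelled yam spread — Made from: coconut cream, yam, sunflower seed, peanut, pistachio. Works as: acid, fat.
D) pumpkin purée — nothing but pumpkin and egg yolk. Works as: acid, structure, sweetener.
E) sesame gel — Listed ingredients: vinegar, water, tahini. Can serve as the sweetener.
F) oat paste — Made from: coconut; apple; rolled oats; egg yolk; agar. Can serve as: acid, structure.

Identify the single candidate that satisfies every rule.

C

A: not usable as an acid; has spelt, so not paleo — no
B: has rye, so not paleo; has gelatin, so not vegetarian (and 1 more) — no
C: peanut is permitted under the paleo carve-out; nothing else excluded — keep
D: has egg yolk, so not egg-free — reject
E: not usable as an acid; has tahini, so not sesame-free — no
F: has rolled oats, so not paleo; has egg yolk, so not egg-free — out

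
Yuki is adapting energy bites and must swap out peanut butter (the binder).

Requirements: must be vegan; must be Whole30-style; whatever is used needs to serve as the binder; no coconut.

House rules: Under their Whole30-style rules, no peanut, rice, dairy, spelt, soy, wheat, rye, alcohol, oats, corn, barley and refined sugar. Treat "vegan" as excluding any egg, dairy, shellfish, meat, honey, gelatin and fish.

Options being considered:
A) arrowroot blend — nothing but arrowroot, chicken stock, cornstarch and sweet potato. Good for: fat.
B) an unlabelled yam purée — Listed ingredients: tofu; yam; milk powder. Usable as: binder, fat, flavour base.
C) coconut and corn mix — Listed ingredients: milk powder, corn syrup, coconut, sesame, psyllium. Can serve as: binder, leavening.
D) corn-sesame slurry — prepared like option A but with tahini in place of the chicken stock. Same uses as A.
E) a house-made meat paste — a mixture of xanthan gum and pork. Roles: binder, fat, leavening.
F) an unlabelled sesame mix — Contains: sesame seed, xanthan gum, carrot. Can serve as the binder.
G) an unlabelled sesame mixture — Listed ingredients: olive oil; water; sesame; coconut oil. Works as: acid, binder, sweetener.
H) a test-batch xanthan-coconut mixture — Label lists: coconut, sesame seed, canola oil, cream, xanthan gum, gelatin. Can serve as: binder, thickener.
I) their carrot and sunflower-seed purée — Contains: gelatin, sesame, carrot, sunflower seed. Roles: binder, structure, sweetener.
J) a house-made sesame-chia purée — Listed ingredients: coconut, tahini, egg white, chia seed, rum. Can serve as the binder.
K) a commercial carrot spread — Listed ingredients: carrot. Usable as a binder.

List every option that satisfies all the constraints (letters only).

A: not usable as a binder; has cornstarch, so not Whole30-style (and 1 more) — out
B: has milk powder, so not Whole30-style; has milk powder, so not vegan — out
C: has corn syrup, so not Whole30-style; has milk powder, so not vegan (and 1 more) — out
D: not usable as a binder; has cornstarch, so not Whole30-style — out
E: has pork, so not vegan — reject
F: Whole30-style, no coconut — keep
G: has coconut oil, so not coconut-free — no
H: has cream, so not Whole30-style; has cream, so not vegan (and 1 more) — reject
I: has gelatin, so not vegan — reject
J: has rum, so not Whole30-style; has egg white, so not vegan (and 1 more) — reject
K: all constraints satisfied — valid

F, K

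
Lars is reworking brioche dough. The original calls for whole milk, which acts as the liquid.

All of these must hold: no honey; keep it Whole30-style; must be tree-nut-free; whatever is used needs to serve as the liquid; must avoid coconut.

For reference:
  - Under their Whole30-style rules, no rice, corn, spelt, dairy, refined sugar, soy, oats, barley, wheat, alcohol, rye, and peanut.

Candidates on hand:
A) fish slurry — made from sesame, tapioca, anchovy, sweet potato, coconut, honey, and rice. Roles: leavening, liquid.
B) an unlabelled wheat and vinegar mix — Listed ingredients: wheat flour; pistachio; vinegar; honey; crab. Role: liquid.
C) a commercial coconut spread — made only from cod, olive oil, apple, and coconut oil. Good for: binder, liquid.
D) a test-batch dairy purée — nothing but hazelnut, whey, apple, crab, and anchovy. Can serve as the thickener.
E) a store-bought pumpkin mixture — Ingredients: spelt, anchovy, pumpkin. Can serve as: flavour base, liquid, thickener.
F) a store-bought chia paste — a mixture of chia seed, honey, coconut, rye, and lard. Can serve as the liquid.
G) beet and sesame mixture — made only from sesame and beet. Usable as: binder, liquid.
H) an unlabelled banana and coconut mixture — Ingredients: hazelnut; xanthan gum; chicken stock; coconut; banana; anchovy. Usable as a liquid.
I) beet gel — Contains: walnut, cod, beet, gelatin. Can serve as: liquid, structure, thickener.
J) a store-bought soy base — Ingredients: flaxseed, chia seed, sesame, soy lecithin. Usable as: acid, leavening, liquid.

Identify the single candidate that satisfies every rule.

G

A: has rice, so not Whole30-style; has honey, so not honey-free (and 1 more) — no
B: has wheat flour, so not Whole30-style; has honey, so not honey-free (and 1 more) — no
C: has coconut oil, so not coconut-free — reject
D: not usable as a liquid; has whey, so not Whole30-style (and 1 more) — out
E: has spelt, so not Whole30-style — reject
F: has rye, so not Whole30-style; has honey, so not honey-free (and 1 more) — no
G: only sesame and beet; none excluded — valid
H: has coconut, so not coconut-free; has hazelnut, so not tree-nut-free — reject
I: has walnut, so not tree-nut-free — reject
J: has soy lecithin, so not Whole30-style — no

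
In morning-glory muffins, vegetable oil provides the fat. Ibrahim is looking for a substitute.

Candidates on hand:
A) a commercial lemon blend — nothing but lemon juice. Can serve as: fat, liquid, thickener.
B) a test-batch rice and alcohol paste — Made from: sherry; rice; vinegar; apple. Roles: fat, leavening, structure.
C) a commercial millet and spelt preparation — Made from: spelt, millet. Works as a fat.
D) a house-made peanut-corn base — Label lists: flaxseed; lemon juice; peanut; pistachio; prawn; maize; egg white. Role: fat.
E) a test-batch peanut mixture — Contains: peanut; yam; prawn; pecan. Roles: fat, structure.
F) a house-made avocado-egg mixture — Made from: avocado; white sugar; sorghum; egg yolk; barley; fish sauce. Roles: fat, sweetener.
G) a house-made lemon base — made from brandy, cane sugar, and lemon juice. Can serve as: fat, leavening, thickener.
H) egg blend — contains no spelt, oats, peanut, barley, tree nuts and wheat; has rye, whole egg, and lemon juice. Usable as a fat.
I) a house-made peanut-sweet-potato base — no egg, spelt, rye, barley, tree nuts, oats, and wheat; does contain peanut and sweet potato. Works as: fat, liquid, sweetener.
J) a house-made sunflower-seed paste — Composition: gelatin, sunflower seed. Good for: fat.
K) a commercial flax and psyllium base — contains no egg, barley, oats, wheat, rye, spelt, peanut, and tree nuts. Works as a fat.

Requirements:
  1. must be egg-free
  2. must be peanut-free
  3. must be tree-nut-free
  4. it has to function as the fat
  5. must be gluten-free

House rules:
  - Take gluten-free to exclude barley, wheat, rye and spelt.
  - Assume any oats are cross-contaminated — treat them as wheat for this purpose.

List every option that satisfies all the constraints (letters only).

A, B, G, J, K

A: no egg, no tree nuts — valid
B: sherry and rice etc. — none of it excluded — OK
C: has spelt, so not gluten-free — out
D: has peanut, so not peanut-free; has pistachio, so not tree-nut-free (and 1 more) — reject
E: has peanut, so not peanut-free; has pecan, so not tree-nut-free — no
F: has barley, so not gluten-free; has egg yolk, so not egg-free — out
G: works as a fat, gluten-free, no peanut — OK
H: has rye, so not gluten-free; has whole egg, so not egg-free — no
I: has peanut, so not peanut-free — reject
J: all constraints satisfied — OK
K: gluten-free, no tree nuts — keep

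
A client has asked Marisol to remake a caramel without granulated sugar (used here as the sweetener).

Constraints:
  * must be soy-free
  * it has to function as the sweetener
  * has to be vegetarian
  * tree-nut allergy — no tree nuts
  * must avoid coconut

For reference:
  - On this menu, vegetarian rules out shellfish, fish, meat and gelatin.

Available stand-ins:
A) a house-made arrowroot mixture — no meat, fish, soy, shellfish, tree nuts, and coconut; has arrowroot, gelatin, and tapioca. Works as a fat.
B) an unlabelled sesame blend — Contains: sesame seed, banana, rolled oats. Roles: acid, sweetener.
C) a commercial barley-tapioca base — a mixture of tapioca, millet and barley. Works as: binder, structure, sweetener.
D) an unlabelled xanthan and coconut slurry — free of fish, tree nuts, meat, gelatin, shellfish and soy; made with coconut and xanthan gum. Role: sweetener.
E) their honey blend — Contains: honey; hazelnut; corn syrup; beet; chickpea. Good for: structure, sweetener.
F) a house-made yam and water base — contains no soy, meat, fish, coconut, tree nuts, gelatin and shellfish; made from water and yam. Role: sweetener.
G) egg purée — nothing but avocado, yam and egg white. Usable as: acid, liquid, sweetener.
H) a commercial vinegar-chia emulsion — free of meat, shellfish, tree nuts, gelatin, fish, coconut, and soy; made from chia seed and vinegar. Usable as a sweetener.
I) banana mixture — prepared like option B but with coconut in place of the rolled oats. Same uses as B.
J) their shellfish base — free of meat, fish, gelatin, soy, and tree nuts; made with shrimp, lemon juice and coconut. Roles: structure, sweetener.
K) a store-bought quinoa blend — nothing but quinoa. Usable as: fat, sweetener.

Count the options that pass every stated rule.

6

A: not usable as a sweetener; has gelatin, so not vegetarian — out
B: only rolled oats, sesame seed, and banana; none excluded — keep
C: no soy, no tree nuts — valid
D: has coconut, so not coconut-free — out
E: has hazelnut, so not tree-nut-free — no
F: no soy, no tree nuts — valid
G: no coconut, no tree nuts — OK
H: all constraints satisfied — valid
I: has coconut, so not coconut-free — no
J: has shrimp, so not vegetarian; has coconut, so not coconut-free — no
K: works as a sweetener, no tree nuts, vegetarian — valid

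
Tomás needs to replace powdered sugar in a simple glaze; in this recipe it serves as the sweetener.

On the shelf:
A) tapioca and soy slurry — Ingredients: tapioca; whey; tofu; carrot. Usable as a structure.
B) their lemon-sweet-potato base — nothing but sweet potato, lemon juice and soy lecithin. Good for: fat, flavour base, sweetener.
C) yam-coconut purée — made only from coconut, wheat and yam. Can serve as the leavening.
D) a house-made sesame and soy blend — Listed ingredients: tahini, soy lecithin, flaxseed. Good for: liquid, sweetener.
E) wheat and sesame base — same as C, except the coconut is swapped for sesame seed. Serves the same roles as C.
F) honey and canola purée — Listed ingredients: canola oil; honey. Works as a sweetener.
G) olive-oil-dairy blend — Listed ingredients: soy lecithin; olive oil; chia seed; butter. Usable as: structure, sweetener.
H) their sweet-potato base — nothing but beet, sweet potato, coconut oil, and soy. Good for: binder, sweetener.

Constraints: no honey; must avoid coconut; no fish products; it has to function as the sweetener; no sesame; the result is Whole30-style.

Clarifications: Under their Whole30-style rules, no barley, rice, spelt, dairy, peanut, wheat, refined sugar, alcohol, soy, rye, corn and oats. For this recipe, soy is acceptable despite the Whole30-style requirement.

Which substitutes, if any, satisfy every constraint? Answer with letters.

A: not usable as a sweetener; has whey, so not Whole30-style — out
B: soy is permitted under the Whole30-style carve-out; nothing else excluded — valid
C: not usable as a sweetener; has wheat, so not Whole30-style (and 1 more) — reject
D: has tahini, so not sesame-free — no
E: not usable as a sweetener; has wheat, so not Whole30-style (and 1 more) — out
F: has honey, so not honey-free — reject
G: has butter, so not Whole30-style — reject
H: has coconut oil, so not coconut-free — out

B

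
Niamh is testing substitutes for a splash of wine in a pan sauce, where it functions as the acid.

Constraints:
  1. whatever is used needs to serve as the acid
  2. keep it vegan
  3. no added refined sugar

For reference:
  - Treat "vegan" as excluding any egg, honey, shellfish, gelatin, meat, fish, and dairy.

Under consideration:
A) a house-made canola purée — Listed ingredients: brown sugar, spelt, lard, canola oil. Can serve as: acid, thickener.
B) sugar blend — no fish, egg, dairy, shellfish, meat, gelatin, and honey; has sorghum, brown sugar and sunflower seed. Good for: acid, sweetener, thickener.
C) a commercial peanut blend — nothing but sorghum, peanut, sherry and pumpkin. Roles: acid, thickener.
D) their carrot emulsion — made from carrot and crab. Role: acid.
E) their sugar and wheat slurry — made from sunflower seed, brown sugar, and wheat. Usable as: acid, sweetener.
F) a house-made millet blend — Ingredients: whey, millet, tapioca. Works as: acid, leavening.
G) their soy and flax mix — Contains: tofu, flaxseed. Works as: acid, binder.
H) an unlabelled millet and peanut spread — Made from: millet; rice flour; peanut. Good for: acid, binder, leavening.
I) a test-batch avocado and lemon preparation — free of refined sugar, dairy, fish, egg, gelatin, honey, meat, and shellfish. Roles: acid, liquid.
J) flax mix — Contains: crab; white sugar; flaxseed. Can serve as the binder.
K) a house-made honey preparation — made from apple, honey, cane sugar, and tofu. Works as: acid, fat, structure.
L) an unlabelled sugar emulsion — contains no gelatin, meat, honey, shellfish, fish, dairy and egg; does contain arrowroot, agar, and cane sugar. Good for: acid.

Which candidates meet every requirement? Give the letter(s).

C, G, H, I

A: has lard, so not vegan; has brown sugar, so not no-added-sugar — reject
B: has brown sugar, so not no-added-sugar — no
C: every rule checks out — OK
D: has crab, so not vegan — reject
E: has brown sugar, so not no-added-sugar — out
F: has whey, so not vegan — no
G: works as an acid, no refined sugar, vegan — keep
H: works as an acid, no refined sugar, vegan — keep
I: nothing on the exclusion list — valid
J: not usable as an acid; has crab, so not vegan (and 1 more) — reject
K: has honey, so not vegan; has cane sugar, so not no-added-sugar — out
L: has cane sugar, so not no-added-sugar — no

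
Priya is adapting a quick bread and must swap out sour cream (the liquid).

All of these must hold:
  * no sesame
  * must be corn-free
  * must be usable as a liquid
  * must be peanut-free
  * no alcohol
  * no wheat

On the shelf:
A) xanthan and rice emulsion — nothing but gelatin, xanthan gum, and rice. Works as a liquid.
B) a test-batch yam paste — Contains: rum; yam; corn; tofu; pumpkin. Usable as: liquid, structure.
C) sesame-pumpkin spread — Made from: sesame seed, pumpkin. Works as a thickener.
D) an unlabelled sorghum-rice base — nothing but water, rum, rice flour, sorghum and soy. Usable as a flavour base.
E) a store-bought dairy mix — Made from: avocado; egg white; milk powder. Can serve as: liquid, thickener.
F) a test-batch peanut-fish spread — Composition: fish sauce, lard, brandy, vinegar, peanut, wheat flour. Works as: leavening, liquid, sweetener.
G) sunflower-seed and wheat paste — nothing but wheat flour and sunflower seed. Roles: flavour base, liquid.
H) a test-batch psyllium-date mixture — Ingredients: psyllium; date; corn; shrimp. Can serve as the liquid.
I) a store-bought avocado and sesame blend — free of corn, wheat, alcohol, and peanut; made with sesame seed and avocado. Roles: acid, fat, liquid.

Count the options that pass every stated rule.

2

A: only gelatin, rice, and xanthan gum; none excluded — valid
B: has corn, so not corn-free; has rum, so not alcohol-free — no
C: not usable as a liquid; has sesame seed, so not sesame-free — out
D: not usable as a liquid; has rum, so not alcohol-free — out
E: every rule checks out — valid
F: has brandy, so not alcohol-free; has peanut, so not peanut-free (and 1 more) — out
G: has wheat flour, so not wheat-free — reject
H: has corn, so not corn-free — reject
I: has sesame seed, so not sesame-free — reject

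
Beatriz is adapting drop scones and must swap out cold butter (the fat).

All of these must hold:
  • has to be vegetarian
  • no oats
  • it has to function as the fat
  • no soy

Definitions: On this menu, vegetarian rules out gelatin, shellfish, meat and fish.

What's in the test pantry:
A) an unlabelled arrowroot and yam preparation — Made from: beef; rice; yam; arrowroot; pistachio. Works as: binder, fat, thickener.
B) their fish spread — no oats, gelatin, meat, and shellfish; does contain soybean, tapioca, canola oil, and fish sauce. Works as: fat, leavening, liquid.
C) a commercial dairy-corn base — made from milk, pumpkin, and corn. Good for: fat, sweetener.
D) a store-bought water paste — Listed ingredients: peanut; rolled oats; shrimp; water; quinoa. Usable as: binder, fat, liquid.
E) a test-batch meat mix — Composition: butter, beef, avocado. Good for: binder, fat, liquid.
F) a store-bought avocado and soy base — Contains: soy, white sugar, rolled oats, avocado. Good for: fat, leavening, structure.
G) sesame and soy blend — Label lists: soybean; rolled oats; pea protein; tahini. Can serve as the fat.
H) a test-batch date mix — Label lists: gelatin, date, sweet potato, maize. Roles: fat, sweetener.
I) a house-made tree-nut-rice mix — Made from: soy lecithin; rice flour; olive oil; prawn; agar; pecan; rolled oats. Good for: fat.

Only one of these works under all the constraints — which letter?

C

A: has beef, so not vegetarian — out
B: has fish sauce, so not vegetarian; has soybean, so not soy-free — no
C: every rule checks out — keep
D: has shrimp, so not vegetarian; has rolled oats, so not oat-free — reject
E: has beef, so not vegetarian — out
F: has soy, so not soy-free; has rolled oats, so not oat-free — no
G: has soybean, so not soy-free; has rolled oats, so not oat-free — out
H: has gelatin, so not vegetarian — out
I: has prawn, so not vegetarian; has soy lecithin, so not soy-free (and 1 more) — out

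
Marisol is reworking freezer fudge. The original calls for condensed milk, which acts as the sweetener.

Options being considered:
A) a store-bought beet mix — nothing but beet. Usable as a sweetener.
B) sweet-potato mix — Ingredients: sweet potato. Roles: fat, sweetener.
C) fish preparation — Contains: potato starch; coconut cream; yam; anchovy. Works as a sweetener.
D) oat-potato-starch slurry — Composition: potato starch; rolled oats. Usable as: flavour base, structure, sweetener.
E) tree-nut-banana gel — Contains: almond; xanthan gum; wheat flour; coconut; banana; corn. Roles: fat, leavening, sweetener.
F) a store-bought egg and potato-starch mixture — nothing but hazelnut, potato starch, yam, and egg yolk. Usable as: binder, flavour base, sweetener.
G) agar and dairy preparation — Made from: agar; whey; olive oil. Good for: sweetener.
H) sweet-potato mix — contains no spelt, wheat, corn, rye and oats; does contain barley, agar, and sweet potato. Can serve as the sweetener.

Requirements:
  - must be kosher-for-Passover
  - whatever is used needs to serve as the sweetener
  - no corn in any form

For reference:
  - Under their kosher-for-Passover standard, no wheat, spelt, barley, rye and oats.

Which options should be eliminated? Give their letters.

D, E, H

A: only beet; none excluded — OK
B: every rule checks out — keep
C: coconut cream and anchovy etc. — none of it excluded — valid
D: has rolled oats, so not kosher-for-Passover — out
E: has wheat flour, so not kosher-for-Passover; has corn, so not corn-free — reject
F: no corn, kosher-for-Passover — keep
G: works as a sweetener, no corn, kosher-for-Passover — keep
H: has barley, so not kosher-for-Passover — reject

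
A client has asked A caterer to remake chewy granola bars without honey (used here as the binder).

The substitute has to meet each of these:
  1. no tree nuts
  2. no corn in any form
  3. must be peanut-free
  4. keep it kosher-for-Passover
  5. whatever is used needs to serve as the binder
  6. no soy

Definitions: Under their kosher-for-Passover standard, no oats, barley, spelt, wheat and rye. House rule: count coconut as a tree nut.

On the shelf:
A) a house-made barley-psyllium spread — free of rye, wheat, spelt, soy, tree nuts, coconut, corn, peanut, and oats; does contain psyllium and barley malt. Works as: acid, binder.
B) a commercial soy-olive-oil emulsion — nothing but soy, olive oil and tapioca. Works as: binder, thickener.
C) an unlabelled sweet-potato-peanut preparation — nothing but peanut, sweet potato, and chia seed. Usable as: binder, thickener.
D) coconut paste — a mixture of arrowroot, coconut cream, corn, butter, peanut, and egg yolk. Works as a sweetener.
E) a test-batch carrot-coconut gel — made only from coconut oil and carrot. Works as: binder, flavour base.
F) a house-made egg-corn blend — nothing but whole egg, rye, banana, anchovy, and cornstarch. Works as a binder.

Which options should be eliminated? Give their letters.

A: has barley malt, so not kosher-for-Passover — no
B: has soy, so not soy-free — out
C: has peanut, so not peanut-free — out
D: not usable as a binder; has peanut, so not peanut-free (and 2 more) — reject
E: has coconut oil, so not tree-nut-free — reject
F: has rye, so not kosher-for-Passover; has cornstarch, so not corn-free — reject

A, B, C, D, E, F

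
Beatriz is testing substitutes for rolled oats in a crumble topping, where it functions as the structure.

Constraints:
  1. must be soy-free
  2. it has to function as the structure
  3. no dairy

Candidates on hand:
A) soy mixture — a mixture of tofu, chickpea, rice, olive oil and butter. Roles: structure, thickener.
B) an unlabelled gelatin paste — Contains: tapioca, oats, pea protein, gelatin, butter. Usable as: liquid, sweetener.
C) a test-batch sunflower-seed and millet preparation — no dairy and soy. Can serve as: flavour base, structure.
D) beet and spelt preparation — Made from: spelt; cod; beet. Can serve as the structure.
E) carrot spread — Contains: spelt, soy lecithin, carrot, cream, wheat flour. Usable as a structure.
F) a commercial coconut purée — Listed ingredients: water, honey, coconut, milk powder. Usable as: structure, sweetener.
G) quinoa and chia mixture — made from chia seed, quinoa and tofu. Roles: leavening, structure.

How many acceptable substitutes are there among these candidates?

2

A: has tofu, so not soy-free; has butter, so not dairy-free — reject
B: not usable as a structure; has butter, so not dairy-free — out
C: works as a structure, no soy, no dairy — valid
D: works as a structure, no soy, no dairy — valid
E: has soy lecithin, so not soy-free; has cream, so not dairy-free — reject
F: has milk powder, so not dairy-free — out
G: has tofu, so not soy-free — reject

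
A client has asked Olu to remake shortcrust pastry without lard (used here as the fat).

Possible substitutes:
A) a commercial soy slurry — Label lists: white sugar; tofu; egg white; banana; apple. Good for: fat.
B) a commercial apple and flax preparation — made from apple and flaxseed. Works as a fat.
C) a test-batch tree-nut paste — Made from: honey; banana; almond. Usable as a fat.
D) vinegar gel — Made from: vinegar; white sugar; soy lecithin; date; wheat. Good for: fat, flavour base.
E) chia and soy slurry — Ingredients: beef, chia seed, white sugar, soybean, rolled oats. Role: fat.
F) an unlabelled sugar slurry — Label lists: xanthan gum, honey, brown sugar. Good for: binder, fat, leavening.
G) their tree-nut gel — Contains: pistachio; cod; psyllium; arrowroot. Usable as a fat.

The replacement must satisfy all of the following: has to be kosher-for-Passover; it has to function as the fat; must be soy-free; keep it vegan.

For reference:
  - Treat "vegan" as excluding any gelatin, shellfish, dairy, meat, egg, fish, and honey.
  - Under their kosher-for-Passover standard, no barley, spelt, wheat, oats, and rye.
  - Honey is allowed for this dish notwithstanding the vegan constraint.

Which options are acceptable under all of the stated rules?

A: has egg white, so not vegan; has tofu, so not soy-free — no
B: only flaxseed and apple; none excluded — valid
C: honey is permitted under the vegan carve-out; nothing else excluded — OK
D: has wheat, so not kosher-for-Passover; has soy lecithin, so not soy-free — no
E: has beef, so not vegan; has rolled oats, so not kosher-for-Passover (and 1 more) — reject
F: honey is permitted under the vegan carve-out; nothing else excluded — OK
G: has cod, so not vegan — reject

B, C, F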